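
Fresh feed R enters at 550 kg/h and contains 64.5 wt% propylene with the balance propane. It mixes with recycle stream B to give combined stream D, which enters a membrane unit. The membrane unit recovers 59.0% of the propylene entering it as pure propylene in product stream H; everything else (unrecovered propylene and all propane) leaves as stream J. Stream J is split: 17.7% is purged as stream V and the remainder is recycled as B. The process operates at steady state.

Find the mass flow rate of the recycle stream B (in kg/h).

propane enters only via R and leaves only via the purge: 550×0.355 = 0.177×(propane in J), and the membrane unit passes all propane, so propane in D = propane in J = 1103.1 kg/h.
propylene in D: m_A = 550×0.645 + (1−0.177)·(1−0.590)·m_A, so m_A = 354.75/0.6626 = 535.42 kg/h.
J = (1−0.590)×535.42 + 1103.1 = 1322.6 kg/h.
Recycle B = (1−0.177)×1322.6 = 1088.5 kg/h.

1089 kg/h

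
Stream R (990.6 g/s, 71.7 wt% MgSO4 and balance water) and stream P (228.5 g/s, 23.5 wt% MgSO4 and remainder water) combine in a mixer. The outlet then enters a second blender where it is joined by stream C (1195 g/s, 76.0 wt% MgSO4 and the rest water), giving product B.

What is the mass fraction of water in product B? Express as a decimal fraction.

0.3073

Overall, product flow = 2414.1 g/s.
water in = 990.6×0.283 + 228.5×0.765 + 1195×0.240 = 741.94 g/s.
water fraction in B = 0.3073.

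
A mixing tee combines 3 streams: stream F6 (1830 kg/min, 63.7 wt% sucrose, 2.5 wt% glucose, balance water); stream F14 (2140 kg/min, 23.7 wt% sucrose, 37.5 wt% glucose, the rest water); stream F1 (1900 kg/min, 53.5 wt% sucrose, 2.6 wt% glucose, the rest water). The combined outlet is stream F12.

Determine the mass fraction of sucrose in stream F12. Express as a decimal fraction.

Total flow out = 1830 + 2140 + 1900 = 5870 kg/min.
sucrose in = 1830×0.637 + 2140×0.237 + 1900×0.535 = 2689.4 kg/min.
sucrose mass fraction in F12 = 2689.4/5870 = 0.458.

0.458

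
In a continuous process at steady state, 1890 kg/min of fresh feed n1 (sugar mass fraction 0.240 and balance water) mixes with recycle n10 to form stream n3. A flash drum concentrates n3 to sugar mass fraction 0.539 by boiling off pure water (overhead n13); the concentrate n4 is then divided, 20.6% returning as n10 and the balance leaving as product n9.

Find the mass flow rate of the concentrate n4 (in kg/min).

Overall sugar balance (none leaves overhead): sugar in fresh feed = sugar in product, i.e. 1890×0.240 = (1−0.206)·n4·0.539.
n4 = 453.6/(0.539×0.794) = 1059.9 kg/min.

1060 kg/min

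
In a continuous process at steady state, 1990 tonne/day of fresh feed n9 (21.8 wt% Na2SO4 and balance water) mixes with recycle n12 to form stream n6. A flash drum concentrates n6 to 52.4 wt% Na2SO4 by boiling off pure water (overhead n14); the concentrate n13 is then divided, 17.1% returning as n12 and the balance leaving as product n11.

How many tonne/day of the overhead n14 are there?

1162 tonne/day

Overall Na2SO4 balance (none leaves overhead): Na2SO4 in fresh feed = Na2SO4 in product, i.e. 1990×0.218 = (1−0.171)·n13·0.524.
n13 = 433.82/(0.524×0.829) = 998.67 tonne/day.
Recycle n12 = 0.171×998.67 = 170.77 tonne/day.
Combined feed n6 = 1990 + 170.77 = 2160.8 tonne/day.
Overhead n14 = n6 − n13 = 2160.8 − 998.67 = 1162.1 tonne/day.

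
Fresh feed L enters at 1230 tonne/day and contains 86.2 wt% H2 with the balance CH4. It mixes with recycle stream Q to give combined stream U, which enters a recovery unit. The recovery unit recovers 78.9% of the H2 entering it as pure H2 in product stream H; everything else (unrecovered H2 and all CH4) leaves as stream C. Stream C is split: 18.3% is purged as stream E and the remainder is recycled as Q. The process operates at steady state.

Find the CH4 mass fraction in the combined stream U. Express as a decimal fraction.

0.420

CH4 enters only via L and leaves only via the purge: 1230×0.138 = 0.183×(CH4 in C), and the recovery unit passes all CH4, so CH4 in U = CH4 in C = 927.54 tonne/day.
H2 in U: m_A = 1230×0.862 + (1−0.183)·(1−0.789)·m_A, so m_A = 1060.3/0.8276 = 1281.1 tonne/day.
U = 1281.1 + 927.54 = 2208.6 tonne/day.
CH4 fraction in U = 927.54/2208.6 = 0.420.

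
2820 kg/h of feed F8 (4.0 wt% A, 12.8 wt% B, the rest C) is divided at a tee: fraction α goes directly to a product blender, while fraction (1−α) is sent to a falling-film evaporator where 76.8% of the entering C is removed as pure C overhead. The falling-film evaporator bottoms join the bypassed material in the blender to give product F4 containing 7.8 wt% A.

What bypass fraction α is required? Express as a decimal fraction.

All 2820×0.040 = 112.8 kg/h of A reaches F4, so F4 = 112.8/0.078 = 1446.2 kg/h and vapour = 1373.8 kg/h.
The evaporator receives (1−α)·2820 of feed at 0.832 C and removes 0.768 of that C:
0.768×0.832×(1−α)×2820 = 1373.8
(1−α) = 1373.8/1801.9 = 0.7624;  α = 0.2376.

0.238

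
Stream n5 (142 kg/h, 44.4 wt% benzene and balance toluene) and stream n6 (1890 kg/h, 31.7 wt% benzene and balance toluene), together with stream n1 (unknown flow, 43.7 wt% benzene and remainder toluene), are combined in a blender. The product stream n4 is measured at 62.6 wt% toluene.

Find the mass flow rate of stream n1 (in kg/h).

Let n1 be the unknown flow. Total out = 2032 + n1.
toluene balance: 1369.8 + 0.563·n1 = 0.626·(2032 + n1)
(0.563 − 0.626)·n1 = 0.626×2032 − 1369.8 = -97.79
n1 = -97.79 / -0.063 = 1552.2 kg/h

1552 kg/h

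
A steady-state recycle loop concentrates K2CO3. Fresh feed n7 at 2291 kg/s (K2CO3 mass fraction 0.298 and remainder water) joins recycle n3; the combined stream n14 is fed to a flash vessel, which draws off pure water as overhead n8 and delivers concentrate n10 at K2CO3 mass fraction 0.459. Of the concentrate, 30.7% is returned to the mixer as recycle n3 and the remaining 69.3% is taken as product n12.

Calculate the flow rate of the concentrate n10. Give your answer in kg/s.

Overall K2CO3 balance (none leaves overhead): K2CO3 in fresh feed = K2CO3 in product, i.e. 2291×0.298 = (1−0.307)·n10·0.459.
n10 = 682.72/(0.459×0.693) = 2146.3 kg/s.

2146 kg/s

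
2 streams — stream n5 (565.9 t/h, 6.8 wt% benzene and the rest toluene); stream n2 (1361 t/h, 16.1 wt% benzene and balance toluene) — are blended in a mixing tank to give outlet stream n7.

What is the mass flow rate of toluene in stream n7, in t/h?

1669 t/h

toluene out = toluene in = 565.9×0.932 + 1361×0.839 = 1669.3 t/h.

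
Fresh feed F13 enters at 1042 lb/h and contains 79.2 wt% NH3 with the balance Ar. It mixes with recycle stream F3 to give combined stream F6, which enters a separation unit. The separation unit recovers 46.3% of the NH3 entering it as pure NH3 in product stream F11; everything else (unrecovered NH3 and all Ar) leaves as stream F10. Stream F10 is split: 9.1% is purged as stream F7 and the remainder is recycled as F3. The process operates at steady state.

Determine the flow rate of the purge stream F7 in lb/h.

295.5 lb/h

Ar enters only via F13 and leaves only via the purge: 1042×0.208 = 0.091×(Ar in F10), and the separation unit passes all Ar, so Ar in F6 = Ar in F10 = 2381.7 lb/h.
NH3 in F6: m_A = 1042×0.792 + (1−0.091)·(1−0.463)·m_A, so m_A = 825.26/0.5119 = 1612.3 lb/h.
F10 = (1−0.463)×1612.3 + 2381.7 = 3247.5 lb/h.
Purge F7 = 0.091×3247.5 = 295.52 lb/h.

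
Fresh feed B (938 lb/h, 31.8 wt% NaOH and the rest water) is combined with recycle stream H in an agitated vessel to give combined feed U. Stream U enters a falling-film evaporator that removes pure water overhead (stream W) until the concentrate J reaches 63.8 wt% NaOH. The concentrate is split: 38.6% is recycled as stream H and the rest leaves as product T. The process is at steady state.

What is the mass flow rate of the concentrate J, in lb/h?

Overall NaOH balance (none leaves overhead): NaOH in fresh feed = NaOH in product, i.e. 938×0.318 = (1−0.386)·J·0.638.
J = 298.28/(0.638×0.614) = 761.45 lb/h.

761.4 lb/h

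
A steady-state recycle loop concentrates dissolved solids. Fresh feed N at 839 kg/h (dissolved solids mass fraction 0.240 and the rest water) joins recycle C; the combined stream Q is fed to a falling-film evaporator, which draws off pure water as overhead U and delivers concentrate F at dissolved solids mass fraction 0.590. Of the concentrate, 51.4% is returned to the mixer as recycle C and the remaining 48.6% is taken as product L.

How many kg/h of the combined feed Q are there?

Overall dissolved solids balance (none leaves overhead): dissolved solids in fresh feed = dissolved solids in product, i.e. 839×0.240 = (1−0.514)·F·0.590.
F = 201.36/(0.590×0.486) = 702.24 kg/h.
Recycle C = 0.514×702.24 = 360.95 kg/h.
Combined feed Q = 839 + 360.95 = 1200 kg/h.

1200 kg/h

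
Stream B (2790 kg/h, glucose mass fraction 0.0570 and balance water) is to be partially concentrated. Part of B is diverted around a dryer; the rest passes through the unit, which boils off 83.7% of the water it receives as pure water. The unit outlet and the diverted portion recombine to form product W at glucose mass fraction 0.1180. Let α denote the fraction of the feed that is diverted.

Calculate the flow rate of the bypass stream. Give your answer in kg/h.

All 2790×0.057 = 159.03 kg/h of glucose reaches W, so W = 159.03/0.118 = 1347.7 kg/h and vapour = 1442.3 kg/h.
The evaporator receives (1−α)·2790 of feed at 0.943 water and removes 0.837 of that water:
0.837×0.943×(1−α)×2790 = 1442.3
(1−α) = 1442.3/2202.1 = 0.6550;  α = 0.3450.
Bypass flow = 0.3450×2790 = 962.68 kg/h.

962.7 kg/h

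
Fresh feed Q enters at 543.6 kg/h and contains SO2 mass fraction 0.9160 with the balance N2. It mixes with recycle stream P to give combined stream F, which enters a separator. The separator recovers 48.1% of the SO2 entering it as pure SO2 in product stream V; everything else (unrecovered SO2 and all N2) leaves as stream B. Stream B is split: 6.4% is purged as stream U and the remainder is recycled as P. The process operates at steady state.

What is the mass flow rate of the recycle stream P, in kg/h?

1138 kg/h

N2 enters only via Q and leaves only via the purge: 543.6×0.084 = 0.064×(N2 in B), and the separator passes all N2, so N2 in F = N2 in B = 713.48 kg/h.
SO2 in F: m_A = 543.6×0.916 + (1−0.064)·(1−0.481)·m_A, so m_A = 497.94/0.5142 = 968.34 kg/h.
B = (1−0.481)×968.34 + 713.48 = 1216 kg/h.
Recycle P = (1−0.064)×1216 = 1138.2 kg/h.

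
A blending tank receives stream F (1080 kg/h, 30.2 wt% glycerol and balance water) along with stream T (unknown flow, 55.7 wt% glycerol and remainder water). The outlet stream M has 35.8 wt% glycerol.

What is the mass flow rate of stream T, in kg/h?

Let T be the unknown flow. Total out = 1080 + T.
glycerol balance: 326.16 + 0.557·T = 0.358·(1080 + T)
(0.557 − 0.358)·T = 0.358×1080 − 326.16 = 60.48
T = 60.48 / 0.199 = 303.92 kg/h

303.9 kg/h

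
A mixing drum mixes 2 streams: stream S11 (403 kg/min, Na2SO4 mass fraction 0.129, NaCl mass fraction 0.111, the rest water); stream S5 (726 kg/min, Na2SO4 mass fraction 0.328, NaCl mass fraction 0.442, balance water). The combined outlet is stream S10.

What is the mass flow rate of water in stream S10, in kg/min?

water out = water in = 403×0.760 + 726×0.230 = 473.26 kg/min.

473.3 kg/min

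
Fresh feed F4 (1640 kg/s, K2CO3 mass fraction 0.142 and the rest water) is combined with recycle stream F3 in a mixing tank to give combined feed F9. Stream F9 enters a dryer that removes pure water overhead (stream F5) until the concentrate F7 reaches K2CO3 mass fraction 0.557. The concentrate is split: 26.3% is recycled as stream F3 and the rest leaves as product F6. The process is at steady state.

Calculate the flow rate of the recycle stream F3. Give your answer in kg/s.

149.2 kg/s

Overall K2CO3 balance (none leaves overhead): K2CO3 in fresh feed = K2CO3 in product, i.e. 1640×0.142 = (1−0.263)·F7·0.557.
F7 = 232.88/(0.557×0.737) = 567.3 kg/s.
Recycle F3 = 0.263×567.3 = 149.2 kg/s.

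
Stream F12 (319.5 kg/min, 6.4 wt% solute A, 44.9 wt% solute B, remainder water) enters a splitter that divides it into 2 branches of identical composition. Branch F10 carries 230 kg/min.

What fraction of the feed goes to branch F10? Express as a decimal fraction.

0.720

Fraction to F10 = 230/319.5 = 0.7199.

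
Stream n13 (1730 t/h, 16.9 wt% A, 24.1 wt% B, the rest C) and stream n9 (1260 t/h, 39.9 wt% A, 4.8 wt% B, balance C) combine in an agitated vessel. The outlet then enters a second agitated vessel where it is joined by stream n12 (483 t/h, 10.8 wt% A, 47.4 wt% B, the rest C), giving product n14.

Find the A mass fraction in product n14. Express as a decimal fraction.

Overall, product flow = 3473 t/h.
A in = 1730×0.169 + 1260×0.399 + 483×0.108 = 847.27 t/h.
A fraction in n14 = 0.244.

0.244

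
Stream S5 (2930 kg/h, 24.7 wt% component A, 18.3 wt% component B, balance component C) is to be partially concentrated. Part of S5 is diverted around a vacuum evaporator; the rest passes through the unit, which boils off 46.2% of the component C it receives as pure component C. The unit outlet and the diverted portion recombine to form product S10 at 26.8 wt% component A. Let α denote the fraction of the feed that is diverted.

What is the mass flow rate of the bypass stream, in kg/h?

All 2930×0.247 = 723.71 kg/h of component A reaches S10, so S10 = 723.71/0.268 = 2700.4 kg/h and vapour = 229.59 kg/h.
The evaporator receives (1−α)·2930 of feed at 0.570 component C and removes 0.462 of that component C:
0.462×0.570×(1−α)×2930 = 229.59
(1−α) = 229.59/771.59 = 0.2976;  α = 0.7024.
Bypass flow = 0.7024×2930 = 2058.2 kg/h.

2058 kg/h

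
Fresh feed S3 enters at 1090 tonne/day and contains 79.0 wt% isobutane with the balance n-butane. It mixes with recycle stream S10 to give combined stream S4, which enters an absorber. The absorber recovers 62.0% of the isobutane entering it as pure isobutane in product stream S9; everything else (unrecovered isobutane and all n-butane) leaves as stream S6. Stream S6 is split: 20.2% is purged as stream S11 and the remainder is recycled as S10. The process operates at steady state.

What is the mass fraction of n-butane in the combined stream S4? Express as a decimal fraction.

n-butane enters only via S3 and leaves only via the purge: 1090×0.210 = 0.202×(n-butane in S6), and the absorber passes all n-butane, so n-butane in S4 = n-butane in S6 = 1133.2 tonne/day.
isobutane in S4: m_A = 1090×0.790 + (1−0.202)·(1−0.620)·m_A, so m_A = 861.1/0.6968 = 1235.9 tonne/day.
S4 = 1235.9 + 1133.2 = 2369 tonne/day.
n-butane fraction in S4 = 1133.2/2369 = 0.478.

0.478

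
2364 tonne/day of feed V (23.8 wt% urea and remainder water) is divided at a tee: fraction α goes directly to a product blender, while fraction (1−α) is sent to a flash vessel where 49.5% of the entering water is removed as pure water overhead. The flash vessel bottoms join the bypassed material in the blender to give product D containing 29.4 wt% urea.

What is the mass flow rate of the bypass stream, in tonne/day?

1170 tonne/day

All 2364×0.238 = 562.63 tonne/day of urea reaches D, so D = 562.63/0.294 = 1913.7 tonne/day and vapour = 450.29 tonne/day.
The evaporator receives (1−α)·2364 of feed at 0.762 water and removes 0.495 of that water:
0.495×0.762×(1−α)×2364 = 450.29
(1−α) = 450.29/891.68 = 0.5050;  α = 0.4950.
Bypass flow = 0.4950×2364 = 1170.2 tonne/day.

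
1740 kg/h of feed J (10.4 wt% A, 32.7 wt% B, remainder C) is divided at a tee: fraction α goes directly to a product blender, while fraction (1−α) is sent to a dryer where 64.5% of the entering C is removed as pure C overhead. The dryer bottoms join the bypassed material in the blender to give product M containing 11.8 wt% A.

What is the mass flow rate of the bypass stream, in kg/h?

1177 kg/h

All 1740×0.104 = 180.96 kg/h of A reaches M, so M = 180.96/0.118 = 1533.6 kg/h and vapour = 206.44 kg/h.
The evaporator receives (1−α)·1740 of feed at 0.569 C and removes 0.645 of that C:
0.645×0.569×(1−α)×1740 = 206.44
(1−α) = 206.44/638.59 = 0.3233;  α = 0.6767.
Bypass flow = 0.6767×1740 = 1177.5 kg/h.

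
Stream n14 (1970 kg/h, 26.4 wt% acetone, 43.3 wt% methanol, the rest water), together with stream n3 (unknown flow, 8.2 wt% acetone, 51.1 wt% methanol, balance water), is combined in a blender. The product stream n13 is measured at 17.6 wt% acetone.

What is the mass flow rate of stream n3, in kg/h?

1844 kg/h

Let n3 be the unknown flow. Total out = 1970 + n3.
acetone balance: 520.08 + 0.082·n3 = 0.176·(1970 + n3)
(0.082 − 0.176)·n3 = 0.176×1970 − 520.08 = -173.36
n3 = -173.36 / -0.094 = 1844.3 kg/h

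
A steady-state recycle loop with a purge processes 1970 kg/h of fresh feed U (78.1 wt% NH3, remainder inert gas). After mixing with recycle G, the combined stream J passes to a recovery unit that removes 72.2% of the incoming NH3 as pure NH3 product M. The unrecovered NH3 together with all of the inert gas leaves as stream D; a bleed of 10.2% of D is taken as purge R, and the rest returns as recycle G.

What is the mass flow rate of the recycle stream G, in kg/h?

4310 kg/h

inert gas enters only via U and leaves only via the purge: 1970×0.219 = 0.102×(inert gas in D), and the recovery unit passes all inert gas, so inert gas in J = inert gas in D = 4229.7 kg/h.
NH3 in J: m_A = 1970×0.781 + (1−0.102)·(1−0.722)·m_A, so m_A = 1538.6/0.7504 = 2050.5 kg/h.
D = (1−0.722)×2050.5 + 4229.7 = 4799.7 kg/h.
Recycle G = (1−0.102)×4799.7 = 4310.2 kg/h.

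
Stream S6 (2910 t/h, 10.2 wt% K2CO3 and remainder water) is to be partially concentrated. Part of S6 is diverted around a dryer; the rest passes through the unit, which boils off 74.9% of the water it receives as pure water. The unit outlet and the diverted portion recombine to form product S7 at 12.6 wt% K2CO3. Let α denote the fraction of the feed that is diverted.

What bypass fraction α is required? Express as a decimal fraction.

All 2910×0.102 = 296.82 t/h of K2CO3 reaches S7, so S7 = 296.82/0.126 = 2355.7 t/h and vapour = 554.29 t/h.
The evaporator receives (1−α)·2910 of feed at 0.898 water and removes 0.749 of that water:
0.749×0.898×(1−α)×2910 = 554.29
(1−α) = 554.29/1957.3 = 0.2832;  α = 0.7168.

0.717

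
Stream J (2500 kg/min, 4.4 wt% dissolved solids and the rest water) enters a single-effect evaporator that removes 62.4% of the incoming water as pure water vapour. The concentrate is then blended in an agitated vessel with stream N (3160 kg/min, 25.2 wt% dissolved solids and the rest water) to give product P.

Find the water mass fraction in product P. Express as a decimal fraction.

0.7826

Vapour removed = 0.624×0.956×2500 = 1491.4 kg/min; concentrate = 1008.6 kg/min.
water reaching the mixer = 898.64 (from concentrate) + 3160×0.748 = 3262.3 kg/min.
Product flow = 1008.6 + 3160 = 4168.6 kg/min; water fraction = 0.7826.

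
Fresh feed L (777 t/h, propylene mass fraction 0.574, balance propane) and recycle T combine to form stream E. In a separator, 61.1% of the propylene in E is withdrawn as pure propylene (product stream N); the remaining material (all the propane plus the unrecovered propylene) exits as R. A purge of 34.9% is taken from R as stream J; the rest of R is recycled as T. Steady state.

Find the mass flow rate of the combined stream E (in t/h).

propane enters only via L and leaves only via the purge: 777×0.426 = 0.349×(propane in R), and the separator passes all propane, so propane in E = propane in R = 948.43 t/h.
propylene in E: m_A = 777×0.574 + (1−0.349)·(1−0.611)·m_A, so m_A = 446/0.7468 = 597.24 t/h.
E = 597.24 + 948.43 = 1545.7 t/h.

1546 t/h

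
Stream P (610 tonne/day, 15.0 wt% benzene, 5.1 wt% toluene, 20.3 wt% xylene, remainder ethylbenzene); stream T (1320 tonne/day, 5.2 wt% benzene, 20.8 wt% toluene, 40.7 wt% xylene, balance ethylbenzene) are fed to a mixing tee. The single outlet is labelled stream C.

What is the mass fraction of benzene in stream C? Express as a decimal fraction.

Total flow out = 610 + 1320 = 1930 tonne/day.
benzene in = 610×0.150 + 1320×0.052 = 160.14 tonne/day.
benzene mass fraction in C = 160.14/1930 = 0.083.

0.083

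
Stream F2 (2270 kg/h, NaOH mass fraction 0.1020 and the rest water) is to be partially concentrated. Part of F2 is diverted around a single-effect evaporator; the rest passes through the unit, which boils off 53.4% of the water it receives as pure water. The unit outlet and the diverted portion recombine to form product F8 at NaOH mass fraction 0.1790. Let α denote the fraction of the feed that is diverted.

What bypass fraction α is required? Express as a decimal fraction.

All 2270×0.102 = 231.54 kg/h of NaOH reaches F8, so F8 = 231.54/0.179 = 1293.5 kg/h and vapour = 976.48 kg/h.
The evaporator receives (1−α)·2270 of feed at 0.898 water and removes 0.534 of that water:
0.534×0.898×(1−α)×2270 = 976.48
(1−α) = 976.48/1088.5 = 0.8971;  α = 0.1029.

0.103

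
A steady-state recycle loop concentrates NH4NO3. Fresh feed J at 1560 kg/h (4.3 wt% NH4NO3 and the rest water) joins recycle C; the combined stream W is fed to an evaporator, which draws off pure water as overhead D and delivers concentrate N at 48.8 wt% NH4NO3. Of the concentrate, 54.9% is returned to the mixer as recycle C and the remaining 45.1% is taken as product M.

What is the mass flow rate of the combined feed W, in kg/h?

1727 kg/h

Overall NH4NO3 balance (none leaves overhead): NH4NO3 in fresh feed = NH4NO3 in product, i.e. 1560×0.043 = (1−0.549)·N·0.488.
N = 67.08/(0.488×0.451) = 304.79 kg/h.
Recycle C = 0.549×304.79 = 167.33 kg/h.
Combined feed W = 1560 + 167.33 = 1727.3 kg/h.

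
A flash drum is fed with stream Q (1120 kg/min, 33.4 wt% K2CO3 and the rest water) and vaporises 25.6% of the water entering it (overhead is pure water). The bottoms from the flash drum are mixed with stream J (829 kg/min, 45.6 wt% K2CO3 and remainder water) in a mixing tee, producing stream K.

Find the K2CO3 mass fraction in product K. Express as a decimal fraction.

Vapour removed = 0.256×0.666×1120 = 190.96 kg/min; concentrate = 929.04 kg/min.
K2CO3 reaching the mixer = 374.08 (from concentrate) + 829×0.456 = 752.1 kg/min.
Product flow = 929.04 + 829 = 1758 kg/min; K2CO3 fraction = 0.428.

0.428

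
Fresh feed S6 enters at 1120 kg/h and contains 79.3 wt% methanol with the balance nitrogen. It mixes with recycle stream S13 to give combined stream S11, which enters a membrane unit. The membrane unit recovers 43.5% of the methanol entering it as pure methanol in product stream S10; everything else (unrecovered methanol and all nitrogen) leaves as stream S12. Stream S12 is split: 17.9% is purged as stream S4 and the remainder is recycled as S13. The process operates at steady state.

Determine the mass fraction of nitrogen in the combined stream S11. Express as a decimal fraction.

nitrogen enters only via S6 and leaves only via the purge: 1120×0.207 = 0.179×(nitrogen in S12), and the membrane unit passes all nitrogen, so nitrogen in S11 = nitrogen in S12 = 1295.2 kg/h.
methanol in S11: m_A = 1120×0.793 + (1−0.179)·(1−0.435)·m_A, so m_A = 888.16/0.5361 = 1656.6 kg/h.
S11 = 1656.6 + 1295.2 = 2951.8 kg/h.
nitrogen fraction in S11 = 1295.2/2951.8 = 0.439.

0.439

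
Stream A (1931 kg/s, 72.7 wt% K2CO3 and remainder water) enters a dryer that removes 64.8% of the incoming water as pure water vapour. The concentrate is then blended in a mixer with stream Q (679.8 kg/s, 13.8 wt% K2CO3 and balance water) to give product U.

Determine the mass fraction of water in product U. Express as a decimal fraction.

Vapour removed = 0.648×0.273×1931 = 341.6 kg/s; concentrate = 1589.4 kg/s.
water reaching the mixer = 185.56 (from concentrate) + 679.8×0.862 = 771.55 kg/s.
Product flow = 1589.4 + 679.8 = 2269.2 kg/s; water fraction = 0.340.

0.340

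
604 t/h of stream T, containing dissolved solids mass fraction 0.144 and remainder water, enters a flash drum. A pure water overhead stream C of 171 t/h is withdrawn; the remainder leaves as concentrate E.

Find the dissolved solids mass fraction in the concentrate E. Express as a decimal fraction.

0.201

dissolved solids is not removed: 604×0.144 = 86.976 t/h of dissolved solids enters E.
Concentrate = 604 − 171 = 433 t/h.
Mass fraction = 86.976/433 = 0.201.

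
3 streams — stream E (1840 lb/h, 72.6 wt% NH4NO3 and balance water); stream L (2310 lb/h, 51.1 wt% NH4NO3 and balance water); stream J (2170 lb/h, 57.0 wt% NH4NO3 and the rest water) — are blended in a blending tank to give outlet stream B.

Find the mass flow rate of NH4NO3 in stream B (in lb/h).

3753 lb/h

NH4NO3 out = NH4NO3 in = 1840×0.726 + 2310×0.511 + 2170×0.570 = 3753.1 lb/h.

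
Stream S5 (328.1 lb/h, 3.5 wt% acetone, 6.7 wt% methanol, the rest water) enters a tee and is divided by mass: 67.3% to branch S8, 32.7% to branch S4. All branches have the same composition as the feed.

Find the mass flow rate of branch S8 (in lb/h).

Branch S8 flow = 0.673×328.1 = 220.81 lb/h.

220.8 lb/h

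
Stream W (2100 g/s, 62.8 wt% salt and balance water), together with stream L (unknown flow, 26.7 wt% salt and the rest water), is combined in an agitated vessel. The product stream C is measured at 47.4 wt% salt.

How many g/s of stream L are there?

Let L be the unknown flow. Total out = 2100 + L.
salt balance: 1318.8 + 0.267·L = 0.474·(2100 + L)
(0.267 − 0.474)·L = 0.474×2100 − 1318.8 = -323.4
L = -323.4 / -0.207 = 1562.3 g/s

1562 g/s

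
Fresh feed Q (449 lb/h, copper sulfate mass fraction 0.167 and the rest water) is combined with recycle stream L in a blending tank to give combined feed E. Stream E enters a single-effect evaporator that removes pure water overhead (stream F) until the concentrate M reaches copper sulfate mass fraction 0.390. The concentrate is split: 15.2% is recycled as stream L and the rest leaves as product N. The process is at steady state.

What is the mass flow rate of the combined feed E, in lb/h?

Overall copper sulfate balance (none leaves overhead): copper sulfate in fresh feed = copper sulfate in product, i.e. 449×0.167 = (1−0.152)·M·0.390.
M = 74.983/(0.390×0.848) = 226.73 lb/h.
Recycle L = 0.152×226.73 = 34.462 lb/h.
Combined feed E = 449 + 34.462 = 483.46 lb/h.

483.5 lb/h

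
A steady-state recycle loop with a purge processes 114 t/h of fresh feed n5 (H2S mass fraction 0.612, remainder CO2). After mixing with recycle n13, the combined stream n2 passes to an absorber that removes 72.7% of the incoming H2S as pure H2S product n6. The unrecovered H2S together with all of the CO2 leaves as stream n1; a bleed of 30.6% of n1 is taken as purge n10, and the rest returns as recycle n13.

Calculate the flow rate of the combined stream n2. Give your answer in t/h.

CO2 enters only via n5 and leaves only via the purge: 114×0.388 = 0.306×(CO2 in n1), and the absorber passes all CO2, so CO2 in n2 = CO2 in n1 = 144.55 t/h.
H2S in n2: m_A = 114×0.612 + (1−0.306)·(1−0.727)·m_A, so m_A = 69.768/0.8105 = 86.076 t/h.
n2 = 86.076 + 144.55 = 230.63 t/h.

230.6 t/h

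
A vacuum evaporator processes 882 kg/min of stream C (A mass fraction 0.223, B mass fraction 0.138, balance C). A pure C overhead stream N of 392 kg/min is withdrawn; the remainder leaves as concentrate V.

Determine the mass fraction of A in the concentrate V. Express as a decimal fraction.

0.401

A is not removed: 882×0.223 = 196.69 kg/min of A enters V.
Concentrate = 882 − 392 = 490 kg/min.
Mass fraction = 196.69/490 = 0.401.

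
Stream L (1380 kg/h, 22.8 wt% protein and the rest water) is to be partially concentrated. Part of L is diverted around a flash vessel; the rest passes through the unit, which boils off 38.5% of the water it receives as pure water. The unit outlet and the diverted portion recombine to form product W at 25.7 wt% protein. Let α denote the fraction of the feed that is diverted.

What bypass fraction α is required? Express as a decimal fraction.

0.620

All 1380×0.228 = 314.64 kg/h of protein reaches W, so W = 314.64/0.257 = 1224.3 kg/h and vapour = 155.72 kg/h.
The evaporator receives (1−α)·1380 of feed at 0.772 water and removes 0.385 of that water:
0.385×0.772×(1−α)×1380 = 155.72
(1−α) = 155.72/410.16 = 0.3797;  α = 0.6203.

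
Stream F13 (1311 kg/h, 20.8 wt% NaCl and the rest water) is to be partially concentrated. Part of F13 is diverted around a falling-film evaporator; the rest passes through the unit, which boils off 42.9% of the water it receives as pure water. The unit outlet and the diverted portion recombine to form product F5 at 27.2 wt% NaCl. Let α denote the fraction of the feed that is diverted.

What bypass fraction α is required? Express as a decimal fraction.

0.307

All 1311×0.208 = 272.69 kg/h of NaCl reaches F5, so F5 = 272.69/0.272 = 1002.5 kg/h and vapour = 308.47 kg/h.
The evaporator receives (1−α)·1311 of feed at 0.792 water and removes 0.429 of that water:
0.429×0.792×(1−α)×1311 = 308.47
(1−α) = 308.47/445.44 = 0.6925;  α = 0.3075.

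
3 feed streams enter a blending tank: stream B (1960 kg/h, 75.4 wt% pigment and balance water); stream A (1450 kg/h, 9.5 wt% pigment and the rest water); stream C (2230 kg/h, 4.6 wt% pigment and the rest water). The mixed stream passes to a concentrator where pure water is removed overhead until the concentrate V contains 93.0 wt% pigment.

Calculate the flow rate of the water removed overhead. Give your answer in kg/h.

3793 kg/h

pigment entering = 1960×0.754 + 1450×0.095 + 2230×0.046 = 1718.2 kg/h.
All pigment reports to V, so V = 1718.2/0.930 = 1847.5 kg/h.
Total feed = 5640 kg/h; overhead = 5640 − 1847.5 = 3792.5 kg/h.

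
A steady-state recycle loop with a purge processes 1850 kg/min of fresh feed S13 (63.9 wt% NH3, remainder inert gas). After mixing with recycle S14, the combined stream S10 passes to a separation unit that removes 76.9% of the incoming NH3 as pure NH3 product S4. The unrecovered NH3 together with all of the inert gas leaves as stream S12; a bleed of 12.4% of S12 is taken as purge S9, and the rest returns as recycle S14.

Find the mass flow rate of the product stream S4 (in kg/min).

NH3 in S10: m_A = 1850×0.639 + (1−0.124)·(1−0.769)·m_A, so m_A = 1182.2/0.7976 = 1482.1 kg/min.
Product S4 = 0.769×1482.1 = 1139.7 kg/min.

1140 kg/min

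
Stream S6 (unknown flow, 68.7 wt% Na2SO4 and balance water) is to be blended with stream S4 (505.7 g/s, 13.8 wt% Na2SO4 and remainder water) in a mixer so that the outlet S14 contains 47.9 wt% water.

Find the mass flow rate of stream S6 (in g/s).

1167 g/s

Let S6 be the unknown flow. Total out = 505.7 + S6.
water balance: 435.91 + 0.313·S6 = 0.479·(505.7 + S6)
(0.313 − 0.479)·S6 = 0.479×505.7 − 435.91 = -193.68
S6 = -193.68 / -0.166 = 1166.8 g/s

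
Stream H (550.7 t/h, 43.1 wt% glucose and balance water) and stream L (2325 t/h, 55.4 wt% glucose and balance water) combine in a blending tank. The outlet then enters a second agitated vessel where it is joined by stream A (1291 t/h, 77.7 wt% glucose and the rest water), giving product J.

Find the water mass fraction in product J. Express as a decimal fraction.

Overall, product flow = 4166.7 t/h.
water in = 550.7×0.569 + 2325×0.446 + 1291×0.223 = 1638.2 t/h.
water fraction in J = 0.3932.

0.3932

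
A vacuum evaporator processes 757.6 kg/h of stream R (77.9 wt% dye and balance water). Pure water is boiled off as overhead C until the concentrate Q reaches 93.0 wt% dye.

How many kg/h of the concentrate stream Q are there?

634.6 kg/h

dye is conserved: 757.6×0.779 = 590.17 kg/h all reports to the concentrate.
Concentrate = 590.17/(target fraction) = 634.59 kg/h.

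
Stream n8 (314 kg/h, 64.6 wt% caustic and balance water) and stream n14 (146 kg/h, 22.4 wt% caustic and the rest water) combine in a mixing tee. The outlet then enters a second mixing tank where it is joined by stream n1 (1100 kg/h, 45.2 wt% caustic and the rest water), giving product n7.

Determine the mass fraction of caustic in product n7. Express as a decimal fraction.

0.470

Overall, product flow = 1560 kg/h.
caustic in = 314×0.646 + 146×0.224 + 1100×0.452 = 732.75 kg/h.
caustic fraction in n7 = 0.470.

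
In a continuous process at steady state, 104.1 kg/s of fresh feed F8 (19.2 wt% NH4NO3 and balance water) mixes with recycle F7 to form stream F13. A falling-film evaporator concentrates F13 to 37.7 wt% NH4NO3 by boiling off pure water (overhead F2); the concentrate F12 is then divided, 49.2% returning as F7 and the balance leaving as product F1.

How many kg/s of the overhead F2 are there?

51.08 kg/s

Overall NH4NO3 balance (none leaves overhead): NH4NO3 in fresh feed = NH4NO3 in product, i.e. 104.1×0.192 = (1−0.492)·F12·0.377.
F12 = 19.987/(0.377×0.508) = 104.36 kg/s.
Recycle F7 = 0.492×104.36 = 51.347 kg/s.
Combined feed F13 = 104.1 + 51.347 = 155.45 kg/s.
Overhead F2 = F13 − F12 = 155.45 − 104.36 = 51.084 kg/s.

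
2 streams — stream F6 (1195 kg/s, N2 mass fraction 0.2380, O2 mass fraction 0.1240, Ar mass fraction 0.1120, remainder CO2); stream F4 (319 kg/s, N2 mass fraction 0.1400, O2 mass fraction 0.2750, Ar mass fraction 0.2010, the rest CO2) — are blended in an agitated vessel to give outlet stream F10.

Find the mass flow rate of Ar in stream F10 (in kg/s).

Ar out = Ar in = 1195×0.112 + 319×0.201 = 197.96 kg/s.

198 kg/s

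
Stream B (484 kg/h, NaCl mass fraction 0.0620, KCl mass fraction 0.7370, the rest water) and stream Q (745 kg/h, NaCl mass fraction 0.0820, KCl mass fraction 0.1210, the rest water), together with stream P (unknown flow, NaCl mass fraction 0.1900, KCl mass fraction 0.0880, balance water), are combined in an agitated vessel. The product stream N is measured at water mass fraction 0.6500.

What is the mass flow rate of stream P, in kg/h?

1497 kg/h

Let P be the unknown flow. Total out = 1229 + P.
water balance: 691.05 + 0.722·P = 0.650·(1229 + P)
(0.722 − 0.650)·P = 0.650×1229 − 691.05 = 107.8
P = 107.8 / 0.072 = 1497.2 kg/h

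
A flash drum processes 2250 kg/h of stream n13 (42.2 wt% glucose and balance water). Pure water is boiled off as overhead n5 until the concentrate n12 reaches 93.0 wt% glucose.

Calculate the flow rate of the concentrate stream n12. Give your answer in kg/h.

glucose is conserved: 2250×0.422 = 949.5 kg/h all reports to the concentrate.
Concentrate = 949.5/(target fraction) = 1021 kg/h.

1021 kg/h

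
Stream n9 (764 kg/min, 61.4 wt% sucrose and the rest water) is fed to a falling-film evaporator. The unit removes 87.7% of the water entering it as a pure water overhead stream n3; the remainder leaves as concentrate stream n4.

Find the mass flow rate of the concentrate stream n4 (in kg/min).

water entering = 764×0.386 = 294.9 kg/min; overhead removed = 0.877×294.9 = 258.63 kg/min.
Concentrate = 764 − 258.63 = 505.37 kg/min.

505.4 kg/min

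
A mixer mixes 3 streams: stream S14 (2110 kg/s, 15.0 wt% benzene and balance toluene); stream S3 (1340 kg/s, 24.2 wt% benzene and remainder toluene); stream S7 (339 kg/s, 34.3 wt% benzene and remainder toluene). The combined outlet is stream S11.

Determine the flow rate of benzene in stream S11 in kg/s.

757.1 kg/s

benzene out = benzene in = 2110×0.150 + 1340×0.242 + 339×0.343 = 757.06 kg/s.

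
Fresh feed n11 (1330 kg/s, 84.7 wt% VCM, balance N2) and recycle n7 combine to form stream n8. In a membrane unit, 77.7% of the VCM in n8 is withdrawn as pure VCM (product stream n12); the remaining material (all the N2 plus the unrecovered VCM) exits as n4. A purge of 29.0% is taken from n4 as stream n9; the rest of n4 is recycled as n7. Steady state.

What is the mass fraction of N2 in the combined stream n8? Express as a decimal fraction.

N2 enters only via n11 and leaves only via the purge: 1330×0.153 = 0.290×(N2 in n4), and the membrane unit passes all N2, so N2 in n8 = N2 in n4 = 701.69 kg/s.
VCM in n8: m_A = 1330×0.847 + (1−0.290)·(1−0.777)·m_A, so m_A = 1126.5/0.8417 = 1338.4 kg/s.
n8 = 1338.4 + 701.69 = 2040.1 kg/s.
N2 fraction in n8 = 701.69/2040.1 = 0.344.

0.344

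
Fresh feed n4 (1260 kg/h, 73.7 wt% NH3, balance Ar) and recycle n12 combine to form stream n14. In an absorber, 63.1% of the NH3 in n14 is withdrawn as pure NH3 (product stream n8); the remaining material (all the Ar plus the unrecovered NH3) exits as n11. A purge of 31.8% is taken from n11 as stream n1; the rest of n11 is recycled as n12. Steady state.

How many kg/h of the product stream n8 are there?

783 kg/h

NH3 in n14: m_A = 1260×0.737 + (1−0.318)·(1−0.631)·m_A, so m_A = 928.62/0.7483 = 1240.9 kg/h.
Product n8 = 0.631×1240.9 = 783.01 kg/h.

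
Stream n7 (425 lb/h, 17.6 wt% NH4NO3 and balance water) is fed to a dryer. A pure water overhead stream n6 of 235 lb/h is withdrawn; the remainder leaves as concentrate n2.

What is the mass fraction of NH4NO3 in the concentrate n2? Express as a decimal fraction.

NH4NO3 is not removed: 425×0.176 = 74.8 lb/h of NH4NO3 enters n2.
Concentrate = 425 − 235 = 190 lb/h.
Mass fraction = 74.8/190 = 0.394.

0.394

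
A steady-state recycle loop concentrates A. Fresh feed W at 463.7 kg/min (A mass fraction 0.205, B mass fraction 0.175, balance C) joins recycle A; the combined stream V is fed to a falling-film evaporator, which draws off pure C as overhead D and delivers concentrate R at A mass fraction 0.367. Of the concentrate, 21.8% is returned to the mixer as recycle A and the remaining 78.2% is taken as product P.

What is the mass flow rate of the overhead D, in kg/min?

Overall A balance (none leaves overhead): A in fresh feed = A in product, i.e. 463.7×0.205 = (1−0.218)·R·0.367.
R = 95.058/(0.367×0.782) = 331.22 kg/min.
Recycle A = 0.218×331.22 = 72.206 kg/min.
Combined feed V = 463.7 + 72.206 = 535.91 kg/min.
Overhead D = V − R = 535.91 − 331.22 = 204.69 kg/min.

204.7 kg/min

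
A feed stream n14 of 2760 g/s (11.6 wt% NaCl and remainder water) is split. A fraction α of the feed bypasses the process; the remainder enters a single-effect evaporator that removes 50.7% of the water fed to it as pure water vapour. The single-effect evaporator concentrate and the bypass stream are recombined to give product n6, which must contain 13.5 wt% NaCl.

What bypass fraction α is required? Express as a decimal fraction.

All 2760×0.116 = 320.16 g/s of NaCl reaches n6, so n6 = 320.16/0.135 = 2371.6 g/s and vapour = 388.44 g/s.
The evaporator receives (1−α)·2760 of feed at 0.884 water and removes 0.507 of that water:
0.507×0.884×(1−α)×2760 = 388.44
(1−α) = 388.44/1237 = 0.3140;  α = 0.6860.

0.686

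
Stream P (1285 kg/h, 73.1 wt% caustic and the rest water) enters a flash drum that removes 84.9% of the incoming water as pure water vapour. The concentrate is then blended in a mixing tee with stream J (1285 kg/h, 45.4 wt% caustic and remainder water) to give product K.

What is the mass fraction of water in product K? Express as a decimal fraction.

Vapour removed = 0.849×0.269×1285 = 293.47 kg/h; concentrate = 991.53 kg/h.
water reaching the mixer = 52.195 (from concentrate) + 1285×0.546 = 753.81 kg/h.
Product flow = 991.53 + 1285 = 2276.5 kg/h; water fraction = 0.331.

0.331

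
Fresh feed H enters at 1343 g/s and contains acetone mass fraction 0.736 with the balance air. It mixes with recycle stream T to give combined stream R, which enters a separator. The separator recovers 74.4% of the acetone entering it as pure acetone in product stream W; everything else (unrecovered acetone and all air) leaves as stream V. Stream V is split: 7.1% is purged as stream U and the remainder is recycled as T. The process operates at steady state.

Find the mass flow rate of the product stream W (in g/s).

acetone in R: m_A = 1343×0.736 + (1−0.071)·(1−0.744)·m_A, so m_A = 988.45/0.7622 = 1296.9 g/s.
Product W = 0.744×1296.9 = 964.88 g/s.

964.9 g/s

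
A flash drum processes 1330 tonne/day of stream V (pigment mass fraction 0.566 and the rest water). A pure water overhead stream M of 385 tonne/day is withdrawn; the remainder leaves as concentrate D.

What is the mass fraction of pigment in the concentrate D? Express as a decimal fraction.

pigment is not removed: 1330×0.566 = 752.78 tonne/day of pigment enters D.
Concentrate = 1330 − 385 = 945 tonne/day.
Mass fraction = 752.78/945 = 0.797.

0.797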